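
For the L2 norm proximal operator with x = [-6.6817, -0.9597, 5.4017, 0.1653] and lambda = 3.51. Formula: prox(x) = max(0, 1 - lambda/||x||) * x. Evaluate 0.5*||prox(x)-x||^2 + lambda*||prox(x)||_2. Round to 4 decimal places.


Step 1: Compute ||x||.
||x|| = 8.6471
Step 2: Compute scaling factor.
scale = max(0, 1 - 3.51/8.6471) = 0.5941
Step 3: prox(x) = [-3.9695, -0.5701, 3.2091, 0.0982]
||prox(x)|| = 5.1371
Step 4: Proximal objective.
0.5*||prox-x||^2 = 6.1601
lambda*||prox|| = 18.0312
Total = 24.1912


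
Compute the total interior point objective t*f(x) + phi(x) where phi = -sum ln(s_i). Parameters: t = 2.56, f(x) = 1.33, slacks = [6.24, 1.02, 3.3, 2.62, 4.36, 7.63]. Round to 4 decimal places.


Step 1: Compute log-barrier.
ln values: [1.831, 0.0198, 1.1939, 0.9632, 1.4725, 2.0321]
phi = -(1.831 + 0.0198 + 1.1939 + 0.9632 + 1.4725 + 2.0321) = -7.5124
Step 2: Compute augmented objective.
t*f(x) = 2.56*1.33 = 3.4048
Total = 3.4048 - 7.5124 = -4.1076


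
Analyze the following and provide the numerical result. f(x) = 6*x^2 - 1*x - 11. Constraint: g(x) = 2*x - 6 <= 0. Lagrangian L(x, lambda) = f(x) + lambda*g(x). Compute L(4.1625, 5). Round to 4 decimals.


Step 1: Evaluate f(x).
f(4.1625) = 6*4.1625^2 - 1*4.1625 - 11 = 88.7959
Step 2: Evaluate g(x).
g(4.1625) = 2*4.1625 - 6 = 2.325
Step 3: Compute Lagrangian.
L = 88.7959 + 5*2.325 = 100.4209


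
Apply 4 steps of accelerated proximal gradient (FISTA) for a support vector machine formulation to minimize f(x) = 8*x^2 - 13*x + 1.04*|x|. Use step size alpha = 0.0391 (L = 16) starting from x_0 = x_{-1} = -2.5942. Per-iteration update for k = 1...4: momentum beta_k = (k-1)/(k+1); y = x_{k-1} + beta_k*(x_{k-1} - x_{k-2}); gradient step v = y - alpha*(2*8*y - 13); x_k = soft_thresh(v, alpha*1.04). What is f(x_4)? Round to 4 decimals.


FISTA on f(x) = 8*x^2 - 13*x + 1.04*|x|
L = 16, alpha = 0.0391
Iteration 1: beta = 0.0, y = -2.5942 + 0.0*(-2.5942 + 2.5942) = -2.5942
  grad(y) = -54.5072, v = y - alpha*grad = -0.463
  prox(v) = soft_thresh(-0.463, 0.0407) = -0.4223
Iteration 2: beta = 0.3333, y = -0.4223 + 0.3333*(-0.4223 + 2.5942) = 0.3017
  grad(y) = -8.1734, v = y - alpha*grad = 0.6212
  prox(v) = soft_thresh(0.6212, 0.0407) = 0.5806
Iteration 3: beta = 0.5, y = 0.5806 + 0.5*(0.5806 + 0.4223) = 1.082
  grad(y) = 4.3123, v = y - alpha*grad = 0.9134
  prox(v) = soft_thresh(0.9134, 0.0407) = 0.8727
Iteration 4: beta = 0.6, y = 0.8727 + 0.6*(0.8727 - 0.5806) = 1.048
  grad(y) = 3.7687, v = y - alpha*grad = 0.9007
  prox(v) = soft_thresh(0.9007, 0.0407) = 0.86
f(x_4) = 8*0.86^2 - 13*0.86 + 1.04*|0.86| = -4.3688


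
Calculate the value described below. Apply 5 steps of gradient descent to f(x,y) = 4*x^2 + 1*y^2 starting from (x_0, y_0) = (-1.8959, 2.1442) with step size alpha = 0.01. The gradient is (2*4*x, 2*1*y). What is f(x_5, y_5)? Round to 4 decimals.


Gradient descent on f(x,y) = 4*x^2 + 1*y^2.
Starting point: (-1.8959, 2.1442), alpha = 0.01
Step 1: grad_x = 2*4*-1.8959 = -15.1672, grad_y = 2*1*2.1442 = 4.2884
  x_1 = -1.8959 - 0.01*-15.1672 = -1.7442
  y_1 = 2.1442 - 0.01*4.2884 = 2.1013
Step 2: grad_x = 2*4*-1.7442 = -13.9538, grad_y = 2*1*2.1013 = 4.2026
  x_2 = -1.7442 - 0.01*-13.9538 = -1.6047
  y_2 = 2.1013 - 0.01*4.2026 = 2.0593
Step 3: grad_x = 2*4*-1.6047 = -12.8375, grad_y = 2*1*2.0593 = 4.1186
  x_3 = -1.6047 - 0.01*-12.8375 = -1.4763
  y_3 = 2.0593 - 0.01*4.1186 = 2.0181
Step 4: grad_x = 2*4*-1.4763 = -11.8105, grad_y = 2*1*2.0181 = 4.0362
  x_4 = -1.4763 - 0.01*-11.8105 = -1.3582
  y_4 = 2.0181 - 0.01*4.0362 = 1.9777
Step 5: grad_x = 2*4*-1.3582 = -10.8657, grad_y = 2*1*1.9777 = 3.9555
  x_5 = -1.3582 - 0.01*-10.8657 = -1.2496
  y_5 = 1.9777 - 0.01*3.9555 = 1.9382
f(-1.2496, 1.9382) = 4*(-1.2496)^2 + 1*1.9382^2 = 10.0021


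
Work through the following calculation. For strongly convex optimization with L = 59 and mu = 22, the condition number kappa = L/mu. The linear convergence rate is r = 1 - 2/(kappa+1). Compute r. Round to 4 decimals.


Step 1: Compute the condition number.
kappa = L/mu = 59/22 = 2.6818
Step 2: Compute the convergence rate.
r = 1 - 2/(kappa + 1) = 1 - 2*mu/(L + mu) = (L - mu)/(L + mu) = 37/81 = 0.4568


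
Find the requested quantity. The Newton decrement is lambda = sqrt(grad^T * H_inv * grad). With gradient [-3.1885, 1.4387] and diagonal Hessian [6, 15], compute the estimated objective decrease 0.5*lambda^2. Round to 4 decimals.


Step 1: H is diagonal, so H^(-1) * g = [-0.5314, 0.0959].
Step 2: g^T H^(-1) g = sum_i g_i^2 / H_ii
  = (-3.1885)^2/6 + (1.4387)^2/15
  = 1.6944 + 0.138 = 1.8324
Step 3: Objective decrease = 0.5 * g^T H^(-1) g = 0.9162


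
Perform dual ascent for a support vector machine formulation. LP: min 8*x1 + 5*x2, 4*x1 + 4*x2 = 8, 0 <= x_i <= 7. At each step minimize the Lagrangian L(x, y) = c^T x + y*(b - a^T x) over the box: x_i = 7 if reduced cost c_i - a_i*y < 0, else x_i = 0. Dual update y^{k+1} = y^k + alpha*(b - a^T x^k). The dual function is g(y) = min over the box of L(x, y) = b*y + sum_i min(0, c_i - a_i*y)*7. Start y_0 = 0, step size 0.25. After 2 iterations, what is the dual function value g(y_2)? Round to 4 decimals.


Dual ascent for LP: min 8*x1 + 5*x2, 4*x1 + 4*x2 = 8, 0 <= x_i <= 7
Step 1: y^k = 0.0, reduced costs: (8.0, 5.0)
  x^k = (0.0, 0.0), subgradient = b - a^T x = 8.0
  y^{k+1} = 0.0 + 0.25*8.0 = 2.0
Step 2: y^k = 2.0, reduced costs: (0.0, -3.0)
  x^k = (0.0, 7.0), subgradient = b - a^T x = -20.0
  y^{k+1} = 2.0 + 0.25*-20.0 = -3.0
Dual objective at y_2 = -3.0: reduced costs (20.0, 17.0), box minimizer x = (0.0, 0.0)
g(y_2) = b*y + (c1 - a1*y)*x1 + (c2 - a2*y)*x2 = 8*(-3.0) + 20.0*0.0 + 17.0*0.0 = -24.0 + 0.0 + 0.0 = -24.0


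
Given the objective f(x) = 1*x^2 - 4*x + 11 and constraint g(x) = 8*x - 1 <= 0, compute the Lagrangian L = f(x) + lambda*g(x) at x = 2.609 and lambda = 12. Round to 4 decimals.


Step 1: Evaluate f(x).
f(2.609) = 1*2.609^2 - 4*2.609 + 11 = 7.3709
Step 2: Evaluate g(x).
g(2.609) = 8*2.609 - 1 = 19.872
Step 3: Compute Lagrangian.
L = 7.3709 + 12*19.872 = 245.8349


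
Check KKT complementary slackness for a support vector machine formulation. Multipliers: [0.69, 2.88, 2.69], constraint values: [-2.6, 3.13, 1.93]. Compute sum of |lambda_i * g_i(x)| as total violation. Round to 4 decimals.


KKT complementary slackness check:
lambda_1 * g_1 = 0.69 * -2.6 = -1.794
lambda_2 * g_2 = 2.88 * 3.13 = 9.0144
lambda_3 * g_3 = 2.69 * 1.93 = 5.1917
Total violation = 1.794 + 9.0144 + 5.1917 = 16.0001


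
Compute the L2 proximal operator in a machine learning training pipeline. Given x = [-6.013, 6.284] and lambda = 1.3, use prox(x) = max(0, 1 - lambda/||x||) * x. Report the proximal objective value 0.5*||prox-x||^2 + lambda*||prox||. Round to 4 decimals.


Step 1: Compute ||x||.
||x|| = 8.6974
Step 2: Compute scaling factor.
scale = max(0, 1 - 1.3/8.6974) = 0.8505
Step 3: prox(x) = [-5.1142, 5.3447]
||prox(x)|| = 7.3974
Step 4: Proximal objective.
0.5*||prox-x||^2 = 0.845
lambda*||prox|| = 9.6166
Total = 10.4616


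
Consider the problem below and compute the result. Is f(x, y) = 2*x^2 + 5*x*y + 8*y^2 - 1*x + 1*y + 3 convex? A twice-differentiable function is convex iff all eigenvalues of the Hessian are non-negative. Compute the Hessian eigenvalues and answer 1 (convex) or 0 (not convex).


The Hessian of f(x,y) = 2*x^2 + 5*x*y + 8*y^2 - 1*x + 1*y + 3 is:
H = [[4, 5], [5, 16]]
Trace = 4 + 16 = 20
Determinant = 4*16 - (5)^2 = 39
Discriminant = (20)^2 - 4*39 = 244.0
Eigenvalues: lambda_1 = 2.1898, lambda_2 = 17.8102
The function is convex.

1


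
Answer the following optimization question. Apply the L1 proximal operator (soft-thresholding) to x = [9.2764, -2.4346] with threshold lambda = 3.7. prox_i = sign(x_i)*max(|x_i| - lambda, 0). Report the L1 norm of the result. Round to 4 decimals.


Soft-thresholding with lambda = 3.7:
prox(9.2764) = sign(9.2764)*max(|9.2764| - 3.7, 0) = 5.5764
prox(-2.4346) = sign(-2.4346)*max(|-2.4346| - 3.7, 0) = 0.0
prox(x) = [5.5764, 0.0]
||prox(x)||_1 = 5.5764 + 0.0 = 5.5764


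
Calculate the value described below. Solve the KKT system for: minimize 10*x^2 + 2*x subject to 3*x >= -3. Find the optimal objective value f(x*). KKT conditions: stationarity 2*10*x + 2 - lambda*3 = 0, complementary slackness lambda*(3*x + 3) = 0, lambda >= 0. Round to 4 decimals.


Step 1: Try lambda = 0 (constraint inactive).
Stationarity: 2*10*x + 2 = 0
x* = -2/(2*10) = -0.1
Check constraint: 3*-0.1 = -0.3 >= -3 -- satisfied.
Step 2: Compute optimal value.
f(x*) = 10*(-0.1)^2 + 2*(-0.1) = -0.1


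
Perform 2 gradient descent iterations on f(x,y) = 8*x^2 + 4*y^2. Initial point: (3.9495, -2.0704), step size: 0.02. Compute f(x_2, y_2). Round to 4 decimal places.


Gradient descent on f(x,y) = 8*x^2 + 4*y^2.
Starting point: (3.9495, -2.0704), alpha = 0.02
Step 1: grad_x = 2*8*3.9495 = 63.192, grad_y = 2*4*-2.0704 = -16.5632
  x_1 = 3.9495 - 0.02*63.192 = 2.6857
  y_1 = -2.0704 - 0.02*-16.5632 = -1.7391
Step 2: grad_x = 2*8*2.6857 = 42.9706, grad_y = 2*4*-1.7391 = -13.9131
  x_2 = 2.6857 - 0.02*42.9706 = 1.8262
  y_2 = -1.7391 - 0.02*-13.9131 = -1.4609
f(1.8262, -1.4609) = 8*1.8262^2 + 4*(-1.4609)^2 = 35.2181


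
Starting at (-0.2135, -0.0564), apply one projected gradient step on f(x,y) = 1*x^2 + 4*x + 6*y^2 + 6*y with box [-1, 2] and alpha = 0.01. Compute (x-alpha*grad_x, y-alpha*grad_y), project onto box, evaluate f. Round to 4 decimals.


Step 1: Compute gradient at (-0.2135, -0.0564).
grad_x = 2*1*-0.2135 + 4 = 3.573
grad_y = 2*6*-0.0564 + 6 = 5.3232
Step 2: Gradient step.
x_raw = -0.2135 - 0.01*3.573 = -0.2492
y_raw = -0.0564 - 0.01*5.3232 = -0.1096
Step 3: Project onto [-1, 2].
x_proj = clip(-0.2492) = -0.2492
y_proj = clip(-0.1096) = -0.1096
Step 4: Evaluate f.
f(-0.2492, -0.1096) = -1.5205


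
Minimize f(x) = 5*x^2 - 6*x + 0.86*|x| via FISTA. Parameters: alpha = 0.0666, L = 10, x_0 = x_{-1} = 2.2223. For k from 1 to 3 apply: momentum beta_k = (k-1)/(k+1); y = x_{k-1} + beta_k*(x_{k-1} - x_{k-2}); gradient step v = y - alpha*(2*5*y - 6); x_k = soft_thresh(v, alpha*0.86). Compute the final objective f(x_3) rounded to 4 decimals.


FISTA on f(x) = 5*x^2 - 6*x + 0.86*|x|
L = 10, alpha = 0.0666
Iteration 1: beta = 0.0, y = 2.2223 + 0.0*(2.2223 - 2.2223) = 2.2223
  grad(y) = 16.223, v = y - alpha*grad = 1.1418
  prox(v) = soft_thresh(1.1418, 0.0573) = 1.0846
Iteration 2: beta = 0.3333, y = 1.0846 + 0.3333*(1.0846 - 2.2223) = 0.7053
  grad(y) = 1.0533, v = y - alpha*grad = 0.6352
  prox(v) = soft_thresh(0.6352, 0.0573) = 0.5779
Iteration 3: beta = 0.5, y = 0.5779 + 0.5*(0.5779 - 1.0846) = 0.3246
  grad(y) = -2.7543, v = y - alpha*grad = 0.508
  prox(v) = soft_thresh(0.508, 0.0573) = 0.4507
f(x_3) = 5*0.4507^2 - 6*0.4507 + 0.86*|0.4507| = -1.301


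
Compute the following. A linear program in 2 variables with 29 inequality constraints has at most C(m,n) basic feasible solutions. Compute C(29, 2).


Each vertex corresponds to some choice of n active constraints out of m, so the number of vertices is at most C(m, n) = m! / (n!(m-n)!).
m = 29, n = 2
Numerator: 29 * 28
Denominator: 2! = 2
C(29, 2) = 406


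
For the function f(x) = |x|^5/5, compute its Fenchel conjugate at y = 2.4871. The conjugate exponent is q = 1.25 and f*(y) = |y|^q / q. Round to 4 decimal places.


The conjugate exponent q satisfies 1/p + 1/q = 1.
p = 5, so q = 5/(5 - 1) = 1.25
|y|^q = 2.4871^1.25 = 3.1233
f*(2.4871) = 3.1233 / 1.25 = 2.4987


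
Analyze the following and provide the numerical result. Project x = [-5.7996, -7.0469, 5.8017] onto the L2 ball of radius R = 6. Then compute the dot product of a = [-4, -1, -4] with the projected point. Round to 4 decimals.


Step 1: Compute ||x|| (intermediates to 6 decimals).
||x|| = sqrt((-5.7996)^2 + (-7.0469)^2 + 5.8017^2) = 10.814522
Step 2: Project.
Since ||x|| > R, scale = R/||x|| = 6/10.814522 = 0.55481, proj(x) = scale * x
proj(x) = [-3.217676, -3.909691, 3.218841]
Step 3: Dot product.
a^T * proj(x) = -4*(-3.217676) - 1*(-3.909691) - 4*3.218841 = 3.905


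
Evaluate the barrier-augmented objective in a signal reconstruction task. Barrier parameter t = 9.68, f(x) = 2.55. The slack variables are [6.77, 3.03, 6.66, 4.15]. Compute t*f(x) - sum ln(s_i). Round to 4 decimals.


Step 1: Compute log-barrier.
ln values: [1.9125, 1.1086, 1.8961, 1.4231]
phi = -(1.9125 + 1.1086 + 1.8961 + 1.4231) = -6.3403
Step 2: Compute augmented objective.
t*f(x) = 9.68*2.55 = 24.684
Total = 24.684 - 6.3403 = 18.3437


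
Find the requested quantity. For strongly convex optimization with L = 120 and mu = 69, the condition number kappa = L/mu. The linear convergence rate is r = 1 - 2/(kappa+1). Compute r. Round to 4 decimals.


Step 1: Compute the condition number.
kappa = L/mu = 120/69 = 1.7391
Step 2: Compute the convergence rate.
r = 1 - 2/(kappa + 1) = 1 - 2*mu/(L + mu) = (L - mu)/(L + mu) = 51/189 = 0.2698


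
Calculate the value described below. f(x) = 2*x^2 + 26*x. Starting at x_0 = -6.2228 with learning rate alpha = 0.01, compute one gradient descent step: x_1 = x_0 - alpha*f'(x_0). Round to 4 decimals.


We compute the gradient at x_0 and apply the update.
f'(x) = 4*x + 26
f'(-6.2228) = 4*-6.2228 + 26 = 1.1088
x_1 = -6.2228 - 0.01*1.1088 = -6.2339


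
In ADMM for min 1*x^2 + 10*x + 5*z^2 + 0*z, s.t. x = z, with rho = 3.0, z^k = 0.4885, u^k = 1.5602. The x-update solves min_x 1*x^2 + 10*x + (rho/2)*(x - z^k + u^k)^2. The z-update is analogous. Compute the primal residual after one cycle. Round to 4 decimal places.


ADMM iteration with rho = 3.0, z^k = 0.4885, u^k = 1.5602
Step 1: x-update.
Minimize 1*x^2 + 10*x + (3.0/2)*(x - 0.4885 + 1.5602)^2
FOC: (2*1 + 3.0)*x = -10 + 3.0*(0.4885 - 1.5602)
x^{k+1} = -2.643
Step 2: z-update.
Minimize 5*z^2 + 0*z + (3.0/2)*(-2.643 - z + 1.5602)^2
FOC: (2*5 + 3.0)*z = 0 + 3.0*(-2.643 + 1.5602)
z^{k+1} = -0.2499
Step 3: u-update.
u^{k+1} = 1.5602 - 2.643 + 0.2499 = -0.8329
Step 4: Primal residual = |-2.643 + 0.2499| = 2.3931


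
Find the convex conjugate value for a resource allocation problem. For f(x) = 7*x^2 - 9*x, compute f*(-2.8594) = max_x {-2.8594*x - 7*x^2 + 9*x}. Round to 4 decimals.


f*(y) = sup_x {y*x - a*x^2 - b*x} = sup_x {(y-b)*x - a*x^2}
FOC: (y - b) - 2a*x = 0 => x* = (y - b)/(2a)
x* = (-2.8594 + 9)/(2*7) = 0.4386
f*(-2.8594) = (y-b)^2/(4a) = (-2.8594 + 9)^2/(4*7)
= 37.707/28 = 1.3467


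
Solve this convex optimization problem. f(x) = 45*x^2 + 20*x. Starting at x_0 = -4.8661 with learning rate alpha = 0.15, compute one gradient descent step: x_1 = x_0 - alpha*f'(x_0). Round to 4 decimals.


We compute the gradient at x_0 and apply the update.
f'(x) = 90*x + 20
f'(-4.8661) = 90*-4.8661 + 20 = -417.949
x_1 = -4.8661 - 0.15*-417.949 = 57.8263


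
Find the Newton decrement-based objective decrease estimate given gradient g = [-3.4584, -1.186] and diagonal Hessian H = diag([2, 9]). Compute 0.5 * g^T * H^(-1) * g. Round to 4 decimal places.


Step 1: H is diagonal, so H^(-1) * g = [-1.7292, -0.1318].
Step 2: g^T H^(-1) g = sum_i g_i^2 / H_ii
  = (-3.4584)^2/2 + (-1.186)^2/9
  = 5.9803 + 0.1563 = 6.1366
Step 3: Objective decrease = 0.5 * g^T H^(-1) g = 3.0683


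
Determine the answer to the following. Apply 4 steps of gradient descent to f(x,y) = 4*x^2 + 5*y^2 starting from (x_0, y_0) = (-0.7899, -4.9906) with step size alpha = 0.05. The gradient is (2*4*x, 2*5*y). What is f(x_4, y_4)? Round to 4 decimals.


Gradient descent on f(x,y) = 4*x^2 + 5*y^2.
Starting point: (-0.7899, -4.9906), alpha = 0.05
Step 1: grad_x = 2*4*-0.7899 = -6.3192, grad_y = 2*5*-4.9906 = -49.906
  x_1 = -0.7899 - 0.05*-6.3192 = -0.4739
  y_1 = -4.9906 - 0.05*-49.906 = -2.4953
Step 2: grad_x = 2*4*-0.4739 = -3.7915, grad_y = 2*5*-2.4953 = -24.953
  x_2 = -0.4739 - 0.05*-3.7915 = -0.2844
  y_2 = -2.4953 - 0.05*-24.953 = -1.2477
Step 3: grad_x = 2*4*-0.2844 = -2.2749, grad_y = 2*5*-1.2477 = -12.4765
  x_3 = -0.2844 - 0.05*-2.2749 = -0.1706
  y_3 = -1.2477 - 0.05*-12.4765 = -0.6238
Step 4: grad_x = 2*4*-0.1706 = -1.3649, grad_y = 2*5*-0.6238 = -6.2383
  x_4 = -0.1706 - 0.05*-1.3649 = -0.1024
  y_4 = -0.6238 - 0.05*-6.2383 = -0.3119
f(-0.1024, -0.3119) = 4*(-0.1024)^2 + 5*(-0.3119)^2 = 0.5284


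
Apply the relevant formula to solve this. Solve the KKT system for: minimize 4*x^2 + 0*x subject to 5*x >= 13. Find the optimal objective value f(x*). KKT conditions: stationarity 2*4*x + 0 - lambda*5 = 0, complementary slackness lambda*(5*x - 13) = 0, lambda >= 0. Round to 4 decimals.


Step 1: Try lambda = 0 (constraint inactive).
x_unc = 0/(2*4) = 0.0
Check: 5*0.0 = 0.0 < 13 -- violated!
Step 2: Constraint must be active: 5*x = 13
x* = 13/5 = 2.6
lambda = (2*4*2.6 + 0)/5 = 4.16
Step 3: Compute optimal value.
f(x*) = 4*2.6^2 + 0*2.6 = 27.04


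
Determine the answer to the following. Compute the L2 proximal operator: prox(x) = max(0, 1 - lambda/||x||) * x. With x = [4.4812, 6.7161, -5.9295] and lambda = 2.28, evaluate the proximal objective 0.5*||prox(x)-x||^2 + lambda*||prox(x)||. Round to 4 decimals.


Step 1: Compute ||x||.
||x|| = 10.0173
Step 2: Compute scaling factor.
scale = max(0, 1 - 2.28/10.0173) = 0.7724
Step 3: prox(x) = [3.4613, 5.1875, -4.5799]
||prox(x)|| = 7.7373
Step 4: Proximal objective.
0.5*||prox-x||^2 = 2.5992
lambda*||prox|| = 17.641
Total = 20.2402


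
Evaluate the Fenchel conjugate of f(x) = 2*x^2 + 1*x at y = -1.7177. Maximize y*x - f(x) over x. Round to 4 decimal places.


f*(y) = sup_x {y*x - a*x^2 - b*x} = sup_x {(y-b)*x - a*x^2}
FOC: (y - b) - 2a*x = 0 => x* = (y - b)/(2a)
x* = (-1.7177 - 1)/(2*2) = -0.6794
f*(-1.7177) = (y-b)^2/(4a) = (-1.7177 - 1)^2/(4*2)
= 7.3859/8 = 0.9232


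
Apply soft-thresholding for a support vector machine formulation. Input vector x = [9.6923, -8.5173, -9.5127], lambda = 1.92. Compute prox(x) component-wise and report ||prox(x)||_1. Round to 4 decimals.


Soft-thresholding with lambda = 1.92:
prox(9.6923) = sign(9.6923)*max(|9.6923| - 1.92, 0) = 7.7723
prox(-8.5173) = sign(-8.5173)*max(|-8.5173| - 1.92, 0) = -6.5973
prox(-9.5127) = sign(-9.5127)*max(|-9.5127| - 1.92, 0) = -7.5927
prox(x) = [7.7723, -6.5973, -7.5927]
||prox(x)||_1 = 7.7723 + 6.5973 + 7.5927 = 21.9623


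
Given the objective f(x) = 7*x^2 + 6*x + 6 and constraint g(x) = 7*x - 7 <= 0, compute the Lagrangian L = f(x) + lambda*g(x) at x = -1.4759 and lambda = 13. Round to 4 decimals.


Step 1: Evaluate f(x).
f(-1.4759) = 7*(-1.4759)^2 + 6*(-1.4759) + 6 = 12.3926
Step 2: Evaluate g(x).
g(-1.4759) = 7*-1.4759 - 7 = -17.3313
Step 3: Compute Lagrangian.
L = 12.3926 + 13*-17.3313 = -212.9143


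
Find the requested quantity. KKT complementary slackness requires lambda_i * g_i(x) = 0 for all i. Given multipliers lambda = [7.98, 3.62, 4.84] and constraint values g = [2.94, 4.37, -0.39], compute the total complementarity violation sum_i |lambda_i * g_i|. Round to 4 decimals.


KKT complementary slackness check:
lambda_1 * g_1 = 7.98 * 2.94 = 23.4612
lambda_2 * g_2 = 3.62 * 4.37 = 15.8194
lambda_3 * g_3 = 4.84 * -0.39 = -1.8876
Total violation = 23.4612 + 15.8194 + 1.8876 = 41.1682


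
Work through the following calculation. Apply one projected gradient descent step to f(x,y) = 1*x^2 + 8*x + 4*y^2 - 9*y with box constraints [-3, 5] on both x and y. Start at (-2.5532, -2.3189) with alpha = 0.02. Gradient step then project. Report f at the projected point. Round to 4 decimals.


Step 1: Compute gradient at (-2.5532, -2.3189).
grad_x = 2*1*-2.5532 + 8 = 2.8936
grad_y = 2*4*-2.3189 - 9 = -27.5512
Step 2: Gradient step.
x_raw = -2.5532 - 0.02*2.8936 = -2.6111
y_raw = -2.3189 - 0.02*-27.5512 = -1.7679
Step 3: Project onto [-3, 5].
x_proj = clip(-2.6111) = -2.6111
y_proj = clip(-1.7679) = -1.7679
Step 4: Evaluate f.
f(-2.6111, -1.7679) = 14.3415


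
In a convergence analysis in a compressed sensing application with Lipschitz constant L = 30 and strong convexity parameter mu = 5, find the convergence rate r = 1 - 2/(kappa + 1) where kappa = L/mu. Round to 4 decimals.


Step 1: Compute the condition number.
kappa = L/mu = 30/5 = 6.0
Step 2: Compute the convergence rate.
r = 1 - 2/(kappa + 1) = 1 - 2*mu/(L + mu) = (L - mu)/(L + mu) = 25/35 = 0.7143


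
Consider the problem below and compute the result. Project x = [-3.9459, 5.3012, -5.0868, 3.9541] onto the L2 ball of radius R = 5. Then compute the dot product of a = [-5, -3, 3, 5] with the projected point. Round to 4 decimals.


Step 1: Compute ||x|| (intermediates to 6 decimals).
||x|| = sqrt((-3.9459)^2 + 5.3012^2 + (-5.0868)^2 + 3.9541^2) = 9.229479
Step 2: Project.
Since ||x|| > R, scale = R/||x|| = 5/9.229479 = 0.541742, proj(x) = scale * x
proj(x) = [-2.13766, 2.871883, -2.755733, 2.142102]
Step 3: Dot product.
a^T * proj(x) = -5*(-2.13766) - 3*2.871883 + 3*(-2.755733) + 5*2.142102 = 4.516


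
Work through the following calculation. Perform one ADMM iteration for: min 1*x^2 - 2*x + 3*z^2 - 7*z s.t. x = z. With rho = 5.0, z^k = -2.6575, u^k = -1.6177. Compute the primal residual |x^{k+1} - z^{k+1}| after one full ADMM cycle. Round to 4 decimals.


ADMM iteration with rho = 5.0, z^k = -2.6575, u^k = -1.6177
Step 1: x-update.
Minimize 1*x^2 - 2*x + (5.0/2)*(x + 2.6575 - 1.6177)^2
FOC: (2*1 + 5.0)*x = 2 + 5.0*(-2.6575 + 1.6177)
x^{k+1} = -0.457
Step 2: z-update.
Minimize 3*z^2 - 7*z + (5.0/2)*(-0.457 - z - 1.6177)^2
FOC: (2*3 + 5.0)*z = 7 + 5.0*(-0.457 - 1.6177)
z^{k+1} = -0.3067
Step 3: u-update.
u^{k+1} = -1.6177 - 0.457 + 0.3067 = -1.768
Step 4: Primal residual = |-0.457 + 0.3067| = 0.1503


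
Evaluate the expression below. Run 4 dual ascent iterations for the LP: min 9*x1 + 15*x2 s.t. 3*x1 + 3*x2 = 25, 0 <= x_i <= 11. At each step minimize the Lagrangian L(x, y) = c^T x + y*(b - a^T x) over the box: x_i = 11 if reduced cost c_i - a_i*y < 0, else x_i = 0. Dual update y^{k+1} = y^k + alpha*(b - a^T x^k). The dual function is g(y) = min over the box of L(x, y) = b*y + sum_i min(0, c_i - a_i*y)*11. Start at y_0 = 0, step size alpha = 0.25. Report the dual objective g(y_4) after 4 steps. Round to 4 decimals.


Dual ascent for LP: min 9*x1 + 15*x2, 3*x1 + 3*x2 = 25, 0 <= x_i <= 11
Step 1: y^k = 0.0, reduced costs: (9.0, 15.0)
  x^k = (0.0, 0.0), subgradient = b - a^T x = 25.0
  y^{k+1} = 0.0 + 0.25*25.0 = 6.25
Step 2: y^k = 6.25, reduced costs: (-9.75, -3.75)
  x^k = (11.0, 11.0), subgradient = b - a^T x = -41.0
  y^{k+1} = 6.25 + 0.25*-41.0 = -4.0
Step 3: y^k = -4.0, reduced costs: (21.0, 27.0)
  x^k = (0.0, 0.0), subgradient = b - a^T x = 25.0
  y^{k+1} = -4.0 + 0.25*25.0 = 2.25
Step 4: y^k = 2.25, reduced costs: (2.25, 8.25)
  x^k = (0.0, 0.0), subgradient = b - a^T x = 25.0
  y^{k+1} = 2.25 + 0.25*25.0 = 8.5
Dual objective at y_4 = 8.5: reduced costs (-16.5, -10.5), box minimizer x = (11.0, 11.0)
g(y_4) = b*y + (c1 - a1*y)*x1 + (c2 - a2*y)*x2 = 25*8.5 + (-16.5)*11.0 + (-10.5)*11.0 = 212.5 - 181.5 - 115.5 = -84.5


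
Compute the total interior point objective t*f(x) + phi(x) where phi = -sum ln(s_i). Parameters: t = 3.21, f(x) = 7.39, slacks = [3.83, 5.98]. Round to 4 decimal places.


Step 1: Compute log-barrier.
ln values: [1.3429, 1.7884]
phi = -(1.3429 + 1.7884) = -3.1313
Step 2: Compute augmented objective.
t*f(x) = 3.21*7.39 = 23.7219
Total = 23.7219 - 3.1313 = 20.5906


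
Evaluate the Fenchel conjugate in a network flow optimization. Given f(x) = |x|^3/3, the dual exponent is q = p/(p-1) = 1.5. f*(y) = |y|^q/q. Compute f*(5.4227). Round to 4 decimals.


The conjugate exponent q satisfies 1/p + 1/q = 1.
p = 3, so q = 3/(3 - 1) = 1.5
|y|^q = 5.4227^1.5 = 12.6277
f*(5.4227) = 12.6277 / 1.5 = 8.4184


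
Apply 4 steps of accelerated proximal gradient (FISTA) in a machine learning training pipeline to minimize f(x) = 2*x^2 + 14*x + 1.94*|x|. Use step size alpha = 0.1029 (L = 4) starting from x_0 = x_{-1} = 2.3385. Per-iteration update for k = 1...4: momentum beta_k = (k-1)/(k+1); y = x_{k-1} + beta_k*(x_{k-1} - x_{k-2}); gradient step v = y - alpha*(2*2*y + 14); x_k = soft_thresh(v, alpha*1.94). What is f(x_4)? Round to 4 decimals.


FISTA on f(x) = 2*x^2 + 14*x + 1.94*|x|
L = 4, alpha = 0.1029
Iteration 1: beta = 0.0, y = 2.3385 + 0.0*(2.3385 - 2.3385) = 2.3385
  grad(y) = 23.354, v = y - alpha*grad = -0.0646
  prox(v) = soft_thresh(-0.0646, 0.1996) = 0.0
Iteration 2: beta = 0.3333, y = 0.0 + 0.3333*(0.0 - 2.3385) = -0.7795
  grad(y) = 10.882, v = y - alpha*grad = -1.8993
  prox(v) = soft_thresh(-1.8993, 0.1996) = -1.6996
Iteration 3: beta = 0.5, y = -1.6996 + 0.5*(-1.6996 - 0.0) = -2.5494
  grad(y) = 3.8022, v = y - alpha*grad = -2.9407
  prox(v) = soft_thresh(-2.9407, 0.1996) = -2.7411
Iteration 4: beta = 0.6, y = -2.7411 + 0.6*(-2.7411 + 1.6996) = -3.3659
  grad(y) = 0.5363, v = y - alpha*grad = -3.4211
  prox(v) = soft_thresh(-3.4211, 0.1996) = -3.2215
f(x_4) = 2*(-3.2215)^2 + 14*(-3.2215) + 1.94*|-3.2215| = -18.0952


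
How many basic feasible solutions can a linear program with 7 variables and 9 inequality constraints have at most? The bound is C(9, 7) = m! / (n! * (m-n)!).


Each vertex corresponds to some choice of n active constraints out of m, so the number of vertices is at most C(m, n) = m! / (n!(m-n)!).
m = 9, n = 7
Numerator: 9 * 8 * 7 * 6 * 5 * 4 * 3
Denominator: 7! = 5040
C(9, 7) = 36


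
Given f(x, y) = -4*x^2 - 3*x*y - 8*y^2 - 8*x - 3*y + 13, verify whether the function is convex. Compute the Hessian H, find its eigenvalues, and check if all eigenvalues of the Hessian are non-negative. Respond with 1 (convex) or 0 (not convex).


The Hessian of f(x,y) = -4*x^2 - 3*x*y - 8*y^2 - 8*x - 3*y + 13 is:
H = [[-8, -3], [-3, -16]]
Trace = -8 - 16 = -24
Determinant = -8*-16 - (-3)^2 = 119
Discriminant = (-24)^2 - 4*119 = 100.0
Eigenvalues: lambda_1 = -17.0, lambda_2 = -7.0
The function is not convex.

0


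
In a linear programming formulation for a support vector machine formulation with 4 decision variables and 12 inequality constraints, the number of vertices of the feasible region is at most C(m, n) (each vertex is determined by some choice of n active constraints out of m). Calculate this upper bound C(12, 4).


Each vertex corresponds to some choice of n active constraints out of m, so the number of vertices is at most C(m, n) = m! / (n!(m-n)!).
m = 12, n = 4
Numerator: 12 * 11 * 10 * 9
Denominator: 4! = 24
C(12, 4) = 495


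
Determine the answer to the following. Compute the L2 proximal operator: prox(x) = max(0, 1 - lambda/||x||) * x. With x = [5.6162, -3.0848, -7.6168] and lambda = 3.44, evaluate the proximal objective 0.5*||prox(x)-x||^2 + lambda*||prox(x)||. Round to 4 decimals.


Step 1: Compute ||x||.
||x|| = 9.9536
Step 2: Compute scaling factor.
scale = max(0, 1 - 3.44/9.9536) = 0.6544
Step 3: prox(x) = [3.6752, -2.0187, -4.9844]
||prox(x)|| = 6.5136
Step 4: Proximal objective.
0.5*||prox-x||^2 = 5.9168
lambda*||prox|| = 22.4068
Total = 28.3234


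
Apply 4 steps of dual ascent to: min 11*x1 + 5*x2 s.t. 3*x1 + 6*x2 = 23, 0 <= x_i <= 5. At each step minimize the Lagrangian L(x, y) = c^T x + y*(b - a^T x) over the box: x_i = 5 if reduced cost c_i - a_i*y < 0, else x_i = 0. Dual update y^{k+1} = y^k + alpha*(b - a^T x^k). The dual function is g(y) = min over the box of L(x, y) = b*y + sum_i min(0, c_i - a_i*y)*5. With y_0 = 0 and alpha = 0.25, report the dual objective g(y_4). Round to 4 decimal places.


Dual ascent for LP: min 11*x1 + 5*x2, 3*x1 + 6*x2 = 23, 0 <= x_i <= 5
Step 1: y^k = 0.0, reduced costs: (11.0, 5.0)
  x^k = (0.0, 0.0), subgradient = b - a^T x = 23.0
  y^{k+1} = 0.0 + 0.25*23.0 = 5.75
Step 2: y^k = 5.75, reduced costs: (-6.25, -29.5)
  x^k = (5.0, 5.0), subgradient = b - a^T x = -22.0
  y^{k+1} = 5.75 + 0.25*-22.0 = 0.25
Step 3: y^k = 0.25, reduced costs: (10.25, 3.5)
  x^k = (0.0, 0.0), subgradient = b - a^T x = 23.0
  y^{k+1} = 0.25 + 0.25*23.0 = 6.0
Step 4: y^k = 6.0, reduced costs: (-7.0, -31.0)
  x^k = (5.0, 5.0), subgradient = b - a^T x = -22.0
  y^{k+1} = 6.0 + 0.25*-22.0 = 0.5
Dual objective at y_4 = 0.5: reduced costs (9.5, 2.0), box minimizer x = (0.0, 0.0)
g(y_4) = b*y + (c1 - a1*y)*x1 + (c2 - a2*y)*x2 = 23*0.5 + 9.5*0.0 + 2.0*0.0 = 11.5 + 0.0 + 0.0 = 11.5


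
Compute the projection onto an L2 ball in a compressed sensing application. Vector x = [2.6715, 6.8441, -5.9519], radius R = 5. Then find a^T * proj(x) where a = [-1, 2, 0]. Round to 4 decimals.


Step 1: Compute ||x|| (intermediates to 6 decimals).
||x|| = sqrt(2.6715^2 + 6.8441^2 + (-5.9519)^2) = 9.455355
Step 2: Project.
Since ||x|| > R, scale = R/||x|| = 5/9.455355 = 0.528801, proj(x) = scale * x
proj(x) = [1.412692, 3.619167, -3.147371]
Step 3: Dot product.
a^T * proj(x) = -1*1.412692 + 2*3.619167 + 0*(-3.147371) = 5.8256


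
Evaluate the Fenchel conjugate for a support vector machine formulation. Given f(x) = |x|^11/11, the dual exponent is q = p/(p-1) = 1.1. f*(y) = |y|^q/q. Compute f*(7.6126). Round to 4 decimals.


The conjugate exponent q satisfies 1/p + 1/q = 1.
p = 11, so q = 11/(11 - 1) = 1.1
|y|^q = 7.6126^1.1 = 9.3258
f*(7.6126) = 9.3258 / 1.1 = 8.478


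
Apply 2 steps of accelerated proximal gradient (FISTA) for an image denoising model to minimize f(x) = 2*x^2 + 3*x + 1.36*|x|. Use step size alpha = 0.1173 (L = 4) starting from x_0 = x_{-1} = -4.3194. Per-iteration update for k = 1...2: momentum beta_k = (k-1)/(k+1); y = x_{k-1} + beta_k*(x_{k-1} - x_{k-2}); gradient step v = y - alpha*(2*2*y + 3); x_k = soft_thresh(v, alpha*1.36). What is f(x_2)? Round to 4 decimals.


FISTA on f(x) = 2*x^2 + 3*x + 1.36*|x|
L = 4, alpha = 0.1173
Iteration 1: beta = 0.0, y = -4.3194 + 0.0*(-4.3194 + 4.3194) = -4.3194
  grad(y) = -14.2776, v = y - alpha*grad = -2.6446
  prox(v) = soft_thresh(-2.6446, 0.1595) = -2.4851
Iteration 2: beta = 0.3333, y = -2.4851 + 0.3333*(-2.4851 + 4.3194) = -1.8737
  grad(y) = -4.4947, v = y - alpha*grad = -1.3464
  prox(v) = soft_thresh(-1.3464, 0.1595) = -1.1869
f(x_2) = 2*(-1.1869)^2 + 3*(-1.1869) + 1.36*|-1.1869| = 0.871


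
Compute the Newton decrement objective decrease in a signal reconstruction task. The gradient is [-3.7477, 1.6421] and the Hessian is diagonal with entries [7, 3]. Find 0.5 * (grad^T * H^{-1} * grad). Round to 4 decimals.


Step 1: H is diagonal, so H^(-1) * g = [-0.5354, 0.5474].
Step 2: g^T H^(-1) g = sum_i g_i^2 / H_ii
  = (-3.7477)^2/7 + (1.6421)^2/3
  = 2.0065 + 0.8988 = 2.9053
Step 3: Objective decrease = 0.5 * g^T H^(-1) g = 1.4526


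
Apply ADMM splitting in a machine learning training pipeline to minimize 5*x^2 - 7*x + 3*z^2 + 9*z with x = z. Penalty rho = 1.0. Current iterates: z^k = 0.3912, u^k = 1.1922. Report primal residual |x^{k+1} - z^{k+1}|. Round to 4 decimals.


ADMM iteration with rho = 1.0, z^k = 0.3912, u^k = 1.1922
Step 1: x-update.
Minimize 5*x^2 - 7*x + (1.0/2)*(x - 0.3912 + 1.1922)^2
FOC: (2*5 + 1.0)*x = 7 + 1.0*(0.3912 - 1.1922)
x^{k+1} = 0.5635
Step 2: z-update.
Minimize 3*z^2 + 9*z + (1.0/2)*(0.5635 - z + 1.1922)^2
FOC: (2*3 + 1.0)*z = -9 + 1.0*(0.5635 + 1.1922)
z^{k+1} = -1.0349
Step 3: u-update.
u^{k+1} = 1.1922 + 0.5635 + 1.0349 = 2.7906
Step 4: Primal residual = |0.5635 + 1.0349| = 1.5984


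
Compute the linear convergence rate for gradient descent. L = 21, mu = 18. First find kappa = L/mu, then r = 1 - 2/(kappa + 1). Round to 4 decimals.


Step 1: Compute the condition number.
kappa = L/mu = 21/18 = 1.1667
Step 2: Compute the convergence rate.
r = 1 - 2/(kappa + 1) = 1 - 2*mu/(L + mu) = (L - mu)/(L + mu) = 3/39 = 0.0769


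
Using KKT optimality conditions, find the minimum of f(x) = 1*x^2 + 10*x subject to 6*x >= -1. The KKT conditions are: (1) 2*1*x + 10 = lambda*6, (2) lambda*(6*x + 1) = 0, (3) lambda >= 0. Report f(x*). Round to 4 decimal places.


Step 1: Try lambda = 0 (constraint inactive).
x_unc = -10/(2*1) = -5.0
Check: 6*-5.0 = -30.0 < -1 -- violated!
Step 2: Constraint must be active: 6*x = -1
x* = -1/6 = -0.1667 (rounded; the exact value -1/6 is used below)
lambda = (2*1*(-1/6) + 10)/6 = 1.6111
Step 3: Compute optimal value.
f(x*) = 1*(-1/6)^2 + 10*(-1/6) = -1.6389


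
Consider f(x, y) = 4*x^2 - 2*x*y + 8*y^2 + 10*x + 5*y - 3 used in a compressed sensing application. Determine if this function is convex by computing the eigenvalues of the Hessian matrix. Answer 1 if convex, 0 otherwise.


The Hessian of f(x,y) = 4*x^2 - 2*x*y + 8*y^2 + 10*x + 5*y - 3 is:
H = [[8, -2], [-2, 16]]
Trace = 8 + 16 = 24
Determinant = 8*16 - (-2)^2 = 124
Discriminant = (24)^2 - 4*124 = 80.0
Eigenvalues: lambda_1 = 7.5279, lambda_2 = 16.4721
The function is convex.

1


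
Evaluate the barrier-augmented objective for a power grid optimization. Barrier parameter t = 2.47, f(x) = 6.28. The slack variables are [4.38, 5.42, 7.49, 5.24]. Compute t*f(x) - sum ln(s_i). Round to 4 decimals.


Step 1: Compute log-barrier.
ln values: [1.477, 1.6901, 2.0136, 1.6563]
phi = -(1.477 + 1.6901 + 2.0136 + 1.6563) = -6.837
Step 2: Compute augmented objective.
t*f(x) = 2.47*6.28 = 15.5116
Total = 15.5116 - 6.837 = 8.6746


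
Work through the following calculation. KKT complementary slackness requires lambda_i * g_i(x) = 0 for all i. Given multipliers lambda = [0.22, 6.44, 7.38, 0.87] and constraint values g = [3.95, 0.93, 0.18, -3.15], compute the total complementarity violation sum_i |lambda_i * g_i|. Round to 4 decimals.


KKT complementary slackness check:
lambda_1 * g_1 = 0.22 * 3.95 = 0.869
lambda_2 * g_2 = 6.44 * 0.93 = 5.9892
lambda_3 * g_3 = 7.38 * 0.18 = 1.3284
lambda_4 * g_4 = 0.87 * -3.15 = -2.7405
Total violation = 0.869 + 5.9892 + 1.3284 + 2.7405 = 10.9271


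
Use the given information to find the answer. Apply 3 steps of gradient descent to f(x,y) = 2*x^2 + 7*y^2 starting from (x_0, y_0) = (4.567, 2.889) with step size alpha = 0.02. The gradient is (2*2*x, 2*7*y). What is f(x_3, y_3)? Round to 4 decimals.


Gradient descent on f(x,y) = 2*x^2 + 7*y^2.
Starting point: (4.567, 2.889), alpha = 0.02
Step 1: grad_x = 2*2*4.567 = 18.268, grad_y = 2*7*2.889 = 40.446
  x_1 = 4.567 - 0.02*18.268 = 4.2016
  y_1 = 2.889 - 0.02*40.446 = 2.0801
Step 2: grad_x = 2*2*4.2016 = 16.8066, grad_y = 2*7*2.0801 = 29.1211
  x_2 = 4.2016 - 0.02*16.8066 = 3.8655
  y_2 = 2.0801 - 0.02*29.1211 = 1.4977
Step 3: grad_x = 2*2*3.8655 = 15.462, grad_y = 2*7*1.4977 = 20.9672
  x_3 = 3.8655 - 0.02*15.462 = 3.5563
  y_3 = 1.4977 - 0.02*20.9672 = 1.0783
f(3.5563, 1.0783) = 2*3.5563^2 + 7*1.0783^2 = 33.4334


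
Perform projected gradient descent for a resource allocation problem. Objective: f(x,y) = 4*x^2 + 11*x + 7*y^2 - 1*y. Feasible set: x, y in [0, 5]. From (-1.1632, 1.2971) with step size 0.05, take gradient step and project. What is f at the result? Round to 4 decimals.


Step 1: Compute gradient at (-1.1632, 1.2971).
grad_x = 2*4*-1.1632 + 11 = 1.6944
grad_y = 2*7*1.2971 - 1 = 17.1594
Step 2: Gradient step.
x_raw = -1.1632 - 0.05*1.6944 = -1.2479
y_raw = 1.2971 - 0.05*17.1594 = 0.4391
Step 3: Project onto [0, 5].
x_proj = clip(-1.2479) = 0.0
y_proj = clip(0.4391) = 0.4391
Step 4: Evaluate f.
f(0.0, 0.4391) = 0.9107


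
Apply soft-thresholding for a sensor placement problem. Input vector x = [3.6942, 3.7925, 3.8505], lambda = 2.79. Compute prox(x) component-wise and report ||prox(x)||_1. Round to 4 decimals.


Soft-thresholding with lambda = 2.79:
prox(3.6942) = sign(3.6942)*max(|3.6942| - 2.79, 0) = 0.9042
prox(3.7925) = sign(3.7925)*max(|3.7925| - 2.79, 0) = 1.0025
prox(3.8505) = sign(3.8505)*max(|3.8505| - 2.79, 0) = 1.0605
prox(x) = [0.9042, 1.0025, 1.0605]
||prox(x)||_1 = 0.9042 + 1.0025 + 1.0605 = 2.9672


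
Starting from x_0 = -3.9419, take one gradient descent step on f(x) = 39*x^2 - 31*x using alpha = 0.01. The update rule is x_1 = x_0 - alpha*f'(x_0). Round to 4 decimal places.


We compute the gradient at x_0 and apply the update.
f'(x) = 78*x - 31
f'(-3.9419) = 78*-3.9419 - 31 = -338.4682
x_1 = -3.9419 - 0.01*-338.4682 = -0.5572


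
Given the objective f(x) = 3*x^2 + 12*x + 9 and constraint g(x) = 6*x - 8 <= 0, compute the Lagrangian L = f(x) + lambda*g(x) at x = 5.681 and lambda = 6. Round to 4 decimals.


Step 1: Evaluate f(x).
f(5.681) = 3*5.681^2 + 12*5.681 + 9 = 173.9933
Step 2: Evaluate g(x).
g(5.681) = 6*5.681 - 8 = 26.086
Step 3: Compute Lagrangian.
L = 173.9933 + 6*26.086 = 330.5093


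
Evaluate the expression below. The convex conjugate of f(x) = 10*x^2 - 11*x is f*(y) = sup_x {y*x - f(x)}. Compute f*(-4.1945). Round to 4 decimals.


f*(y) = sup_x {y*x - a*x^2 - b*x} = sup_x {(y-b)*x - a*x^2}
FOC: (y - b) - 2a*x = 0 => x* = (y - b)/(2a)
x* = (-4.1945 + 11)/(2*10) = 0.3403
f*(-4.1945) = (y-b)^2/(4a) = (-4.1945 + 11)^2/(4*10)
= 46.3148/40 = 1.1579


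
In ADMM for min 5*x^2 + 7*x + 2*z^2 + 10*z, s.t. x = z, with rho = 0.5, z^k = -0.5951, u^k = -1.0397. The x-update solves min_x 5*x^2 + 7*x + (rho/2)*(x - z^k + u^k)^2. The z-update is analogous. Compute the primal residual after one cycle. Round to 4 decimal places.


ADMM iteration with rho = 0.5, z^k = -0.5951, u^k = -1.0397
Step 1: x-update.
Minimize 5*x^2 + 7*x + (0.5/2)*(x + 0.5951 - 1.0397)^2
FOC: (2*5 + 0.5)*x = -7 + 0.5*(-0.5951 + 1.0397)
x^{k+1} = -0.6455
Step 2: z-update.
Minimize 2*z^2 + 10*z + (0.5/2)*(-0.6455 - z - 1.0397)^2
FOC: (2*2 + 0.5)*z = -10 + 0.5*(-0.6455 - 1.0397)
z^{k+1} = -2.4095
Step 3: u-update.
u^{k+1} = -1.0397 - 0.6455 + 2.4095 = 0.7243
Step 4: Primal residual = |-0.6455 + 2.4095| = 1.764


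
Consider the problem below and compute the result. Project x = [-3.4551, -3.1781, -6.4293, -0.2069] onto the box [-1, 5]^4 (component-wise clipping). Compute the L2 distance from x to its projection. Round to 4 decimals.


Project each component onto [-1, 5].
clip(-3.4551) = -1.0, clip(-3.1781) = -1.0, clip(-6.4293) = -1.0, clip(-0.2069) = -0.2069
Projection = [-1.0, -1.0, -1.0, -0.2069]
Squared diffs: [6.0275, 4.7441, 29.4773, 0.0]
Distance = sqrt(40.2489) = 6.3442


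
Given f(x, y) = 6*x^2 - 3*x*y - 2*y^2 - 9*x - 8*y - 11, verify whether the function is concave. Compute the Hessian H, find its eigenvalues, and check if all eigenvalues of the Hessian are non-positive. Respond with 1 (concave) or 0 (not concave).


The Hessian of f(x,y) = 6*x^2 - 3*x*y - 2*y^2 - 9*x - 8*y - 11 is:
H = [[12, -3], [-3, -4]]
Trace = 12 - 4 = 8
Determinant = 12*-4 - (-3)^2 = -57
Discriminant = (8)^2 - 4*-57 = 292.0
Eigenvalues: lambda_1 = -4.544, lambda_2 = 12.544
The function is not concave.

0


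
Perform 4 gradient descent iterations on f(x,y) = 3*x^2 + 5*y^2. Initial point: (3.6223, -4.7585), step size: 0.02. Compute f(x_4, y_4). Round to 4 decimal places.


Gradient descent on f(x,y) = 3*x^2 + 5*y^2.
Starting point: (3.6223, -4.7585), alpha = 0.02
Step 1: grad_x = 2*3*3.6223 = 21.7338, grad_y = 2*5*-4.7585 = -47.585
  x_1 = 3.6223 - 0.02*21.7338 = 3.1876
  y_1 = -4.7585 - 0.02*-47.585 = -3.8068
Step 2: grad_x = 2*3*3.1876 = 19.1257, grad_y = 2*5*-3.8068 = -38.068
  x_2 = 3.1876 - 0.02*19.1257 = 2.8051
  y_2 = -3.8068 - 0.02*-38.068 = -3.0454
Step 3: grad_x = 2*3*2.8051 = 16.8307, grad_y = 2*5*-3.0454 = -30.4544
  x_3 = 2.8051 - 0.02*16.8307 = 2.4685
  y_3 = -3.0454 - 0.02*-30.4544 = -2.4364
Step 4: grad_x = 2*3*2.4685 = 14.811, grad_y = 2*5*-2.4364 = -24.3635
  x_4 = 2.4685 - 0.02*14.811 = 2.1723
  y_4 = -2.4364 - 0.02*-24.3635 = -1.9491
f(2.1723, -1.9491) = 3*2.1723^2 + 5*(-1.9491)^2 = 33.151


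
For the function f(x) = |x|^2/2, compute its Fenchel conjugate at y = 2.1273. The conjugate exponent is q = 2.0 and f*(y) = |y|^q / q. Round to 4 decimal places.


The conjugate exponent q satisfies 1/p + 1/q = 1.
p = 2, so q = 2/(2 - 1) = 2.0
|y|^q = 2.1273^2.0 = 4.5254
f*(2.1273) = 4.5254 / 2.0 = 2.2627


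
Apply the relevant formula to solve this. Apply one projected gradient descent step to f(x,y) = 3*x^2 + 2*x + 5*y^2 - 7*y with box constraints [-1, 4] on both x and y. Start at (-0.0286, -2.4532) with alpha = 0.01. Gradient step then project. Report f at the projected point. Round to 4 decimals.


Step 1: Compute gradient at (-0.0286, -2.4532).
grad_x = 2*3*-0.0286 + 2 = 1.8284
grad_y = 2*5*-2.4532 - 7 = -31.532
Step 2: Gradient step.
x_raw = -0.0286 - 0.01*1.8284 = -0.0469
y_raw = -2.4532 - 0.01*-31.532 = -2.1379
Step 3: Project onto [-1, 4].
x_proj = clip(-0.0469) = -0.0469
y_proj = clip(-2.1379) = -1.0
Step 4: Evaluate f.
f(-0.0469, -1.0) = 11.9128


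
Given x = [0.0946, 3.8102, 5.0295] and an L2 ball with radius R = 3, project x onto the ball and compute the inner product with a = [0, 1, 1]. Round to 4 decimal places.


Step 1: Compute ||x|| (intermediates to 6 decimals).
||x|| = sqrt(0.0946^2 + 3.8102^2 + 5.0295^2) = 6.310503
Step 2: Project.
Since ||x|| > R, scale = R/||x|| = 3/6.310503 = 0.475398, proj(x) = scale * x
proj(x) = [0.044973, 1.811361, 2.391014]
Step 3: Dot product.
a^T * proj(x) = 0*0.044973 + 1*1.811361 + 1*2.391014 = 4.2024
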